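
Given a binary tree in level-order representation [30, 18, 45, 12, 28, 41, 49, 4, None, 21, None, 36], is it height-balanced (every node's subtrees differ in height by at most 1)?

Tree (level-order array): [30, 18, 45, 12, 28, 41, 49, 4, None, 21, None, 36]
Definition: a tree is height-balanced if, at every node, |h(left) - h(right)| <= 1 (empty subtree has height -1).
Bottom-up per-node check:
  node 4: h_left=-1, h_right=-1, diff=0 [OK], height=0
  node 12: h_left=0, h_right=-1, diff=1 [OK], height=1
  node 21: h_left=-1, h_right=-1, diff=0 [OK], height=0
  node 28: h_left=0, h_right=-1, diff=1 [OK], height=1
  node 18: h_left=1, h_right=1, diff=0 [OK], height=2
  node 36: h_left=-1, h_right=-1, diff=0 [OK], height=0
  node 41: h_left=0, h_right=-1, diff=1 [OK], height=1
  node 49: h_left=-1, h_right=-1, diff=0 [OK], height=0
  node 45: h_left=1, h_right=0, diff=1 [OK], height=2
  node 30: h_left=2, h_right=2, diff=0 [OK], height=3
All nodes satisfy the balance condition.
Result: Balanced


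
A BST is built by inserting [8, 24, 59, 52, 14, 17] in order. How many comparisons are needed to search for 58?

Search path for 58: 8 -> 24 -> 59 -> 52
Found: False
Comparisons: 4


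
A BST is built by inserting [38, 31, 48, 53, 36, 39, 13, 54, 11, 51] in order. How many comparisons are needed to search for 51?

Search path for 51: 38 -> 48 -> 53 -> 51
Found: True
Comparisons: 4


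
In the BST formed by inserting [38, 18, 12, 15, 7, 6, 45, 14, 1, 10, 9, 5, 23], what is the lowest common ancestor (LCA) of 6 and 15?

Tree insertion order: [38, 18, 12, 15, 7, 6, 45, 14, 1, 10, 9, 5, 23]
Tree (level-order array): [38, 18, 45, 12, 23, None, None, 7, 15, None, None, 6, 10, 14, None, 1, None, 9, None, None, None, None, 5]
In a BST, the LCA of p=6, q=15 is the first node v on the
root-to-leaf path with p <= v <= q (go left if both < v, right if both > v).
Walk from root:
  at 38: both 6 and 15 < 38, go left
  at 18: both 6 and 15 < 18, go left
  at 12: 6 <= 12 <= 15, this is the LCA
LCA = 12


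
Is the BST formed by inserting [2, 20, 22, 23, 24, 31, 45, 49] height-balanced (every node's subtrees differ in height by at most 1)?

Tree (level-order array): [2, None, 20, None, 22, None, 23, None, 24, None, 31, None, 45, None, 49]
Definition: a tree is height-balanced if, at every node, |h(left) - h(right)| <= 1 (empty subtree has height -1).
Bottom-up per-node check:
  node 49: h_left=-1, h_right=-1, diff=0 [OK], height=0
  node 45: h_left=-1, h_right=0, diff=1 [OK], height=1
  node 31: h_left=-1, h_right=1, diff=2 [FAIL (|-1-1|=2 > 1)], height=2
  node 24: h_left=-1, h_right=2, diff=3 [FAIL (|-1-2|=3 > 1)], height=3
  node 23: h_left=-1, h_right=3, diff=4 [FAIL (|-1-3|=4 > 1)], height=4
  node 22: h_left=-1, h_right=4, diff=5 [FAIL (|-1-4|=5 > 1)], height=5
  node 20: h_left=-1, h_right=5, diff=6 [FAIL (|-1-5|=6 > 1)], height=6
  node 2: h_left=-1, h_right=6, diff=7 [FAIL (|-1-6|=7 > 1)], height=7
Node 31 violates the condition: |-1 - 1| = 2 > 1.
Result: Not balanced


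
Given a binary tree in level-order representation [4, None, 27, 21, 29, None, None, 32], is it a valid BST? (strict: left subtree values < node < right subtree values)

Level-order array: [4, None, 27, 21, 29, None, None, 32]
Validate using subtree bounds (lo, hi): at each node, require lo < value < hi,
then recurse left with hi=value and right with lo=value.
Preorder trace (stopping at first violation):
  at node 4 with bounds (-inf, +inf): OK
  at node 27 with bounds (4, +inf): OK
  at node 21 with bounds (4, 27): OK
  at node 29 with bounds (27, +inf): OK
  at node 32 with bounds (27, 29): VIOLATION
Node 32 violates its bound: not (27 < 32 < 29).
Result: Not a valid BST


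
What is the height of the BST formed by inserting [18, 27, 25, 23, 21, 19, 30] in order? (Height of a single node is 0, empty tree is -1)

Insertion order: [18, 27, 25, 23, 21, 19, 30]
Tree (level-order array): [18, None, 27, 25, 30, 23, None, None, None, 21, None, 19]
Compute height bottom-up (empty subtree = -1):
  height(19) = 1 + max(-1, -1) = 0
  height(21) = 1 + max(0, -1) = 1
  height(23) = 1 + max(1, -1) = 2
  height(25) = 1 + max(2, -1) = 3
  height(30) = 1 + max(-1, -1) = 0
  height(27) = 1 + max(3, 0) = 4
  height(18) = 1 + max(-1, 4) = 5
Height = 5


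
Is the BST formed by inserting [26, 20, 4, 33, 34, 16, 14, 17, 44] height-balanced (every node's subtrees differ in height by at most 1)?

Tree (level-order array): [26, 20, 33, 4, None, None, 34, None, 16, None, 44, 14, 17]
Definition: a tree is height-balanced if, at every node, |h(left) - h(right)| <= 1 (empty subtree has height -1).
Bottom-up per-node check:
  node 14: h_left=-1, h_right=-1, diff=0 [OK], height=0
  node 17: h_left=-1, h_right=-1, diff=0 [OK], height=0
  node 16: h_left=0, h_right=0, diff=0 [OK], height=1
  node 4: h_left=-1, h_right=1, diff=2 [FAIL (|-1-1|=2 > 1)], height=2
  node 20: h_left=2, h_right=-1, diff=3 [FAIL (|2--1|=3 > 1)], height=3
  node 44: h_left=-1, h_right=-1, diff=0 [OK], height=0
  node 34: h_left=-1, h_right=0, diff=1 [OK], height=1
  node 33: h_left=-1, h_right=1, diff=2 [FAIL (|-1-1|=2 > 1)], height=2
  node 26: h_left=3, h_right=2, diff=1 [OK], height=4
Node 4 violates the condition: |-1 - 1| = 2 > 1.
Result: Not balanced


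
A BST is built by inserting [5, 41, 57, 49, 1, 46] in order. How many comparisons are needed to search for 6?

Search path for 6: 5 -> 41
Found: False
Comparisons: 2


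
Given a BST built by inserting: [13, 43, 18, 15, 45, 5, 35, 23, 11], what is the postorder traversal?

Tree insertion order: [13, 43, 18, 15, 45, 5, 35, 23, 11]
Tree (level-order array): [13, 5, 43, None, 11, 18, 45, None, None, 15, 35, None, None, None, None, 23]
Postorder traversal: [11, 5, 15, 23, 35, 18, 45, 43, 13]


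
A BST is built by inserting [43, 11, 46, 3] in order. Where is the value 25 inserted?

Starting tree (level order): [43, 11, 46, 3]
Insertion path: 43 -> 11
Result: insert 25 as right child of 11
Final tree (level order): [43, 11, 46, 3, 25]


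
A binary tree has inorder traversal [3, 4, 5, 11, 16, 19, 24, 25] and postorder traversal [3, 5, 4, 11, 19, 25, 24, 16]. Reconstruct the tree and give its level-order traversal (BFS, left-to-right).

Inorder:   [3, 4, 5, 11, 16, 19, 24, 25]
Postorder: [3, 5, 4, 11, 19, 25, 24, 16]
Algorithm: postorder visits root last, so walk postorder right-to-left;
each value is the root of the current inorder slice — split it at that
value, recurse on the right subtree first, then the left.
Recursive splits:
  root=16; inorder splits into left=[3, 4, 5, 11], right=[19, 24, 25]
  root=24; inorder splits into left=[19], right=[25]
  root=25; inorder splits into left=[], right=[]
  root=19; inorder splits into left=[], right=[]
  root=11; inorder splits into left=[3, 4, 5], right=[]
  root=4; inorder splits into left=[3], right=[5]
  root=5; inorder splits into left=[], right=[]
  root=3; inorder splits into left=[], right=[]
Reconstructed level-order: [16, 11, 24, 4, 19, 25, 3, 5]


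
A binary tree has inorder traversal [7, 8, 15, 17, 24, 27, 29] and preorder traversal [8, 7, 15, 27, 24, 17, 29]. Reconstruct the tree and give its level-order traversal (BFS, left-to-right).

Inorder:  [7, 8, 15, 17, 24, 27, 29]
Preorder: [8, 7, 15, 27, 24, 17, 29]
Algorithm: preorder visits root first, so consume preorder in order;
for each root, split the current inorder slice at that value into
left-subtree inorder and right-subtree inorder, then recurse.
Recursive splits:
  root=8; inorder splits into left=[7], right=[15, 17, 24, 27, 29]
  root=7; inorder splits into left=[], right=[]
  root=15; inorder splits into left=[], right=[17, 24, 27, 29]
  root=27; inorder splits into left=[17, 24], right=[29]
  root=24; inorder splits into left=[17], right=[]
  root=17; inorder splits into left=[], right=[]
  root=29; inorder splits into left=[], right=[]
Reconstructed level-order: [8, 7, 15, 27, 24, 29, 17]


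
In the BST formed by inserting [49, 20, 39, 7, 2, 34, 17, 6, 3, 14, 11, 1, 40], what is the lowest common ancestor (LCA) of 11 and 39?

Tree insertion order: [49, 20, 39, 7, 2, 34, 17, 6, 3, 14, 11, 1, 40]
Tree (level-order array): [49, 20, None, 7, 39, 2, 17, 34, 40, 1, 6, 14, None, None, None, None, None, None, None, 3, None, 11]
In a BST, the LCA of p=11, q=39 is the first node v on the
root-to-leaf path with p <= v <= q (go left if both < v, right if both > v).
Walk from root:
  at 49: both 11 and 39 < 49, go left
  at 20: 11 <= 20 <= 39, this is the LCA
LCA = 20


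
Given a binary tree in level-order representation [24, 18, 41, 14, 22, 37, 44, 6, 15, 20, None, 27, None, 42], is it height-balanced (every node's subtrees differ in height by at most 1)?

Tree (level-order array): [24, 18, 41, 14, 22, 37, 44, 6, 15, 20, None, 27, None, 42]
Definition: a tree is height-balanced if, at every node, |h(left) - h(right)| <= 1 (empty subtree has height -1).
Bottom-up per-node check:
  node 6: h_left=-1, h_right=-1, diff=0 [OK], height=0
  node 15: h_left=-1, h_right=-1, diff=0 [OK], height=0
  node 14: h_left=0, h_right=0, diff=0 [OK], height=1
  node 20: h_left=-1, h_right=-1, diff=0 [OK], height=0
  node 22: h_left=0, h_right=-1, diff=1 [OK], height=1
  node 18: h_left=1, h_right=1, diff=0 [OK], height=2
  node 27: h_left=-1, h_right=-1, diff=0 [OK], height=0
  node 37: h_left=0, h_right=-1, diff=1 [OK], height=1
  node 42: h_left=-1, h_right=-1, diff=0 [OK], height=0
  node 44: h_left=0, h_right=-1, diff=1 [OK], height=1
  node 41: h_left=1, h_right=1, diff=0 [OK], height=2
  node 24: h_left=2, h_right=2, diff=0 [OK], height=3
All nodes satisfy the balance condition.
Result: Balanced


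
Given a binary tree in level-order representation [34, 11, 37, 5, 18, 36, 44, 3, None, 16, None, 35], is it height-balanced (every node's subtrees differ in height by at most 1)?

Tree (level-order array): [34, 11, 37, 5, 18, 36, 44, 3, None, 16, None, 35]
Definition: a tree is height-balanced if, at every node, |h(left) - h(right)| <= 1 (empty subtree has height -1).
Bottom-up per-node check:
  node 3: h_left=-1, h_right=-1, diff=0 [OK], height=0
  node 5: h_left=0, h_right=-1, diff=1 [OK], height=1
  node 16: h_left=-1, h_right=-1, diff=0 [OK], height=0
  node 18: h_left=0, h_right=-1, diff=1 [OK], height=1
  node 11: h_left=1, h_right=1, diff=0 [OK], height=2
  node 35: h_left=-1, h_right=-1, diff=0 [OK], height=0
  node 36: h_left=0, h_right=-1, diff=1 [OK], height=1
  node 44: h_left=-1, h_right=-1, diff=0 [OK], height=0
  node 37: h_left=1, h_right=0, diff=1 [OK], height=2
  node 34: h_left=2, h_right=2, diff=0 [OK], height=3
All nodes satisfy the balance condition.
Result: Balanced


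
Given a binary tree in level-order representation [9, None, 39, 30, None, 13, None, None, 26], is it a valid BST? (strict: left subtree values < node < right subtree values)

Level-order array: [9, None, 39, 30, None, 13, None, None, 26]
Validate using subtree bounds (lo, hi): at each node, require lo < value < hi,
then recurse left with hi=value and right with lo=value.
Preorder trace (stopping at first violation):
  at node 9 with bounds (-inf, +inf): OK
  at node 39 with bounds (9, +inf): OK
  at node 30 with bounds (9, 39): OK
  at node 13 with bounds (9, 30): OK
  at node 26 with bounds (13, 30): OK
No violation found at any node.
Result: Valid BST


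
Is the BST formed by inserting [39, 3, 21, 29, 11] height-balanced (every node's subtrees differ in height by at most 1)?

Tree (level-order array): [39, 3, None, None, 21, 11, 29]
Definition: a tree is height-balanced if, at every node, |h(left) - h(right)| <= 1 (empty subtree has height -1).
Bottom-up per-node check:
  node 11: h_left=-1, h_right=-1, diff=0 [OK], height=0
  node 29: h_left=-1, h_right=-1, diff=0 [OK], height=0
  node 21: h_left=0, h_right=0, diff=0 [OK], height=1
  node 3: h_left=-1, h_right=1, diff=2 [FAIL (|-1-1|=2 > 1)], height=2
  node 39: h_left=2, h_right=-1, diff=3 [FAIL (|2--1|=3 > 1)], height=3
Node 3 violates the condition: |-1 - 1| = 2 > 1.
Result: Not balanced


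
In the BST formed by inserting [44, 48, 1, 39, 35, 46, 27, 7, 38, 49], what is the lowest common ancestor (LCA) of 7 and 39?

Tree insertion order: [44, 48, 1, 39, 35, 46, 27, 7, 38, 49]
Tree (level-order array): [44, 1, 48, None, 39, 46, 49, 35, None, None, None, None, None, 27, 38, 7]
In a BST, the LCA of p=7, q=39 is the first node v on the
root-to-leaf path with p <= v <= q (go left if both < v, right if both > v).
Walk from root:
  at 44: both 7 and 39 < 44, go left
  at 1: both 7 and 39 > 1, go right
  at 39: 7 <= 39 <= 39, this is the LCA
LCA = 39


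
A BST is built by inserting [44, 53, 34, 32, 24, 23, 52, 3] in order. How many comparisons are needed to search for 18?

Search path for 18: 44 -> 34 -> 32 -> 24 -> 23 -> 3
Found: False
Comparisons: 6


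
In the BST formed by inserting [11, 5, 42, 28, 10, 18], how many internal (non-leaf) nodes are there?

Tree built from: [11, 5, 42, 28, 10, 18]
Tree (level-order array): [11, 5, 42, None, 10, 28, None, None, None, 18]
Rule: An internal node has at least one child.
Per-node child counts:
  node 11: 2 child(ren)
  node 5: 1 child(ren)
  node 10: 0 child(ren)
  node 42: 1 child(ren)
  node 28: 1 child(ren)
  node 18: 0 child(ren)
Matching nodes: [11, 5, 42, 28]
Count of internal (non-leaf) nodes: 4


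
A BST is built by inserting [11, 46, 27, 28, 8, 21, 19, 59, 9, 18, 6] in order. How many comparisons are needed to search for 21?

Search path for 21: 11 -> 46 -> 27 -> 21
Found: True
Comparisons: 4


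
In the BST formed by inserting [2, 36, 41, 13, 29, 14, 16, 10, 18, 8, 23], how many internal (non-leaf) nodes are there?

Tree built from: [2, 36, 41, 13, 29, 14, 16, 10, 18, 8, 23]
Tree (level-order array): [2, None, 36, 13, 41, 10, 29, None, None, 8, None, 14, None, None, None, None, 16, None, 18, None, 23]
Rule: An internal node has at least one child.
Per-node child counts:
  node 2: 1 child(ren)
  node 36: 2 child(ren)
  node 13: 2 child(ren)
  node 10: 1 child(ren)
  node 8: 0 child(ren)
  node 29: 1 child(ren)
  node 14: 1 child(ren)
  node 16: 1 child(ren)
  node 18: 1 child(ren)
  node 23: 0 child(ren)
  node 41: 0 child(ren)
Matching nodes: [2, 36, 13, 10, 29, 14, 16, 18]
Count of internal (non-leaf) nodes: 8


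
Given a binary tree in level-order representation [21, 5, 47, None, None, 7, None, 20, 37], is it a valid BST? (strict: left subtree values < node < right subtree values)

Level-order array: [21, 5, 47, None, None, 7, None, 20, 37]
Validate using subtree bounds (lo, hi): at each node, require lo < value < hi,
then recurse left with hi=value and right with lo=value.
Preorder trace (stopping at first violation):
  at node 21 with bounds (-inf, +inf): OK
  at node 5 with bounds (-inf, 21): OK
  at node 47 with bounds (21, +inf): OK
  at node 7 with bounds (21, 47): VIOLATION
Node 7 violates its bound: not (21 < 7 < 47).
Result: Not a valid BST


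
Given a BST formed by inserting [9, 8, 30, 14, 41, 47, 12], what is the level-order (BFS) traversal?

Tree insertion order: [9, 8, 30, 14, 41, 47, 12]
Tree (level-order array): [9, 8, 30, None, None, 14, 41, 12, None, None, 47]
BFS from the root, enqueuing left then right child of each popped node:
  queue [9] -> pop 9, enqueue [8, 30], visited so far: [9]
  queue [8, 30] -> pop 8, enqueue [none], visited so far: [9, 8]
  queue [30] -> pop 30, enqueue [14, 41], visited so far: [9, 8, 30]
  queue [14, 41] -> pop 14, enqueue [12], visited so far: [9, 8, 30, 14]
  queue [41, 12] -> pop 41, enqueue [47], visited so far: [9, 8, 30, 14, 41]
  queue [12, 47] -> pop 12, enqueue [none], visited so far: [9, 8, 30, 14, 41, 12]
  queue [47] -> pop 47, enqueue [none], visited so far: [9, 8, 30, 14, 41, 12, 47]
Result: [9, 8, 30, 14, 41, 12, 47]


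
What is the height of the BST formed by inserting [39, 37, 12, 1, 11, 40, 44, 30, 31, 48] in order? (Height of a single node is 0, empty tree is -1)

Insertion order: [39, 37, 12, 1, 11, 40, 44, 30, 31, 48]
Tree (level-order array): [39, 37, 40, 12, None, None, 44, 1, 30, None, 48, None, 11, None, 31]
Compute height bottom-up (empty subtree = -1):
  height(11) = 1 + max(-1, -1) = 0
  height(1) = 1 + max(-1, 0) = 1
  height(31) = 1 + max(-1, -1) = 0
  height(30) = 1 + max(-1, 0) = 1
  height(12) = 1 + max(1, 1) = 2
  height(37) = 1 + max(2, -1) = 3
  height(48) = 1 + max(-1, -1) = 0
  height(44) = 1 + max(-1, 0) = 1
  height(40) = 1 + max(-1, 1) = 2
  height(39) = 1 + max(3, 2) = 4
Height = 4


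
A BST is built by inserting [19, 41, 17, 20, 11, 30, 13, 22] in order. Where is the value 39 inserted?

Starting tree (level order): [19, 17, 41, 11, None, 20, None, None, 13, None, 30, None, None, 22]
Insertion path: 19 -> 41 -> 20 -> 30
Result: insert 39 as right child of 30
Final tree (level order): [19, 17, 41, 11, None, 20, None, None, 13, None, 30, None, None, 22, 39]


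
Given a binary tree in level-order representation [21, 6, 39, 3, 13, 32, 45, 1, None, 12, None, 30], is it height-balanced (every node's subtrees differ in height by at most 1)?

Tree (level-order array): [21, 6, 39, 3, 13, 32, 45, 1, None, 12, None, 30]
Definition: a tree is height-balanced if, at every node, |h(left) - h(right)| <= 1 (empty subtree has height -1).
Bottom-up per-node check:
  node 1: h_left=-1, h_right=-1, diff=0 [OK], height=0
  node 3: h_left=0, h_right=-1, diff=1 [OK], height=1
  node 12: h_left=-1, h_right=-1, diff=0 [OK], height=0
  node 13: h_left=0, h_right=-1, diff=1 [OK], height=1
  node 6: h_left=1, h_right=1, diff=0 [OK], height=2
  node 30: h_left=-1, h_right=-1, diff=0 [OK], height=0
  node 32: h_left=0, h_right=-1, diff=1 [OK], height=1
  node 45: h_left=-1, h_right=-1, diff=0 [OK], height=0
  node 39: h_left=1, h_right=0, diff=1 [OK], height=2
  node 21: h_left=2, h_right=2, diff=0 [OK], height=3
All nodes satisfy the balance condition.
Result: Balanced


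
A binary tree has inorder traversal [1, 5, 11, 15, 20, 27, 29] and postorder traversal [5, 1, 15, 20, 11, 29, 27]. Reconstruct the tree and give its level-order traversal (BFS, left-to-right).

Inorder:   [1, 5, 11, 15, 20, 27, 29]
Postorder: [5, 1, 15, 20, 11, 29, 27]
Algorithm: postorder visits root last, so walk postorder right-to-left;
each value is the root of the current inorder slice — split it at that
value, recurse on the right subtree first, then the left.
Recursive splits:
  root=27; inorder splits into left=[1, 5, 11, 15, 20], right=[29]
  root=29; inorder splits into left=[], right=[]
  root=11; inorder splits into left=[1, 5], right=[15, 20]
  root=20; inorder splits into left=[15], right=[]
  root=15; inorder splits into left=[], right=[]
  root=1; inorder splits into left=[], right=[5]
  root=5; inorder splits into left=[], right=[]
Reconstructed level-order: [27, 11, 29, 1, 20, 5, 15]


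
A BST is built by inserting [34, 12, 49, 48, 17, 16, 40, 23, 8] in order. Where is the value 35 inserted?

Starting tree (level order): [34, 12, 49, 8, 17, 48, None, None, None, 16, 23, 40]
Insertion path: 34 -> 49 -> 48 -> 40
Result: insert 35 as left child of 40
Final tree (level order): [34, 12, 49, 8, 17, 48, None, None, None, 16, 23, 40, None, None, None, None, None, 35]


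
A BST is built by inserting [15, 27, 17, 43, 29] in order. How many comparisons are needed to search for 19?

Search path for 19: 15 -> 27 -> 17
Found: False
Comparisons: 3


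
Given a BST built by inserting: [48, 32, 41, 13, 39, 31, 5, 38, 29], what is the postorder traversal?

Tree insertion order: [48, 32, 41, 13, 39, 31, 5, 38, 29]
Tree (level-order array): [48, 32, None, 13, 41, 5, 31, 39, None, None, None, 29, None, 38]
Postorder traversal: [5, 29, 31, 13, 38, 39, 41, 32, 48]


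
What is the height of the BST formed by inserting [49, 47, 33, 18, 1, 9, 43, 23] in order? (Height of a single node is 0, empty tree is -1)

Insertion order: [49, 47, 33, 18, 1, 9, 43, 23]
Tree (level-order array): [49, 47, None, 33, None, 18, 43, 1, 23, None, None, None, 9]
Compute height bottom-up (empty subtree = -1):
  height(9) = 1 + max(-1, -1) = 0
  height(1) = 1 + max(-1, 0) = 1
  height(23) = 1 + max(-1, -1) = 0
  height(18) = 1 + max(1, 0) = 2
  height(43) = 1 + max(-1, -1) = 0
  height(33) = 1 + max(2, 0) = 3
  height(47) = 1 + max(3, -1) = 4
  height(49) = 1 + max(4, -1) = 5
Height = 5


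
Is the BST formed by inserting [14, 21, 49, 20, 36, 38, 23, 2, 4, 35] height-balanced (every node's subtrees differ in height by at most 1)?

Tree (level-order array): [14, 2, 21, None, 4, 20, 49, None, None, None, None, 36, None, 23, 38, None, 35]
Definition: a tree is height-balanced if, at every node, |h(left) - h(right)| <= 1 (empty subtree has height -1).
Bottom-up per-node check:
  node 4: h_left=-1, h_right=-1, diff=0 [OK], height=0
  node 2: h_left=-1, h_right=0, diff=1 [OK], height=1
  node 20: h_left=-1, h_right=-1, diff=0 [OK], height=0
  node 35: h_left=-1, h_right=-1, diff=0 [OK], height=0
  node 23: h_left=-1, h_right=0, diff=1 [OK], height=1
  node 38: h_left=-1, h_right=-1, diff=0 [OK], height=0
  node 36: h_left=1, h_right=0, diff=1 [OK], height=2
  node 49: h_left=2, h_right=-1, diff=3 [FAIL (|2--1|=3 > 1)], height=3
  node 21: h_left=0, h_right=3, diff=3 [FAIL (|0-3|=3 > 1)], height=4
  node 14: h_left=1, h_right=4, diff=3 [FAIL (|1-4|=3 > 1)], height=5
Node 49 violates the condition: |2 - -1| = 3 > 1.
Result: Not balanced


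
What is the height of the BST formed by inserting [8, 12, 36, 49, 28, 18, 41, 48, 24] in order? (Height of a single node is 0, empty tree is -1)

Insertion order: [8, 12, 36, 49, 28, 18, 41, 48, 24]
Tree (level-order array): [8, None, 12, None, 36, 28, 49, 18, None, 41, None, None, 24, None, 48]
Compute height bottom-up (empty subtree = -1):
  height(24) = 1 + max(-1, -1) = 0
  height(18) = 1 + max(-1, 0) = 1
  height(28) = 1 + max(1, -1) = 2
  height(48) = 1 + max(-1, -1) = 0
  height(41) = 1 + max(-1, 0) = 1
  height(49) = 1 + max(1, -1) = 2
  height(36) = 1 + max(2, 2) = 3
  height(12) = 1 + max(-1, 3) = 4
  height(8) = 1 + max(-1, 4) = 5
Height = 5


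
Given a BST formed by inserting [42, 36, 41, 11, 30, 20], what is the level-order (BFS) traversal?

Tree insertion order: [42, 36, 41, 11, 30, 20]
Tree (level-order array): [42, 36, None, 11, 41, None, 30, None, None, 20]
BFS from the root, enqueuing left then right child of each popped node:
  queue [42] -> pop 42, enqueue [36], visited so far: [42]
  queue [36] -> pop 36, enqueue [11, 41], visited so far: [42, 36]
  queue [11, 41] -> pop 11, enqueue [30], visited so far: [42, 36, 11]
  queue [41, 30] -> pop 41, enqueue [none], visited so far: [42, 36, 11, 41]
  queue [30] -> pop 30, enqueue [20], visited so far: [42, 36, 11, 41, 30]
  queue [20] -> pop 20, enqueue [none], visited so far: [42, 36, 11, 41, 30, 20]
Result: [42, 36, 11, 41, 30, 20]


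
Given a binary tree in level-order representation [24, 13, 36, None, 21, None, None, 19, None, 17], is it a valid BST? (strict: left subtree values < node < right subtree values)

Level-order array: [24, 13, 36, None, 21, None, None, 19, None, 17]
Validate using subtree bounds (lo, hi): at each node, require lo < value < hi,
then recurse left with hi=value and right with lo=value.
Preorder trace (stopping at first violation):
  at node 24 with bounds (-inf, +inf): OK
  at node 13 with bounds (-inf, 24): OK
  at node 21 with bounds (13, 24): OK
  at node 19 with bounds (13, 21): OK
  at node 17 with bounds (13, 19): OK
  at node 36 with bounds (24, +inf): OK
No violation found at any node.
Result: Valid BST


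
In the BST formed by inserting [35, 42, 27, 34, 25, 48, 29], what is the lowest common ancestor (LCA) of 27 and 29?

Tree insertion order: [35, 42, 27, 34, 25, 48, 29]
Tree (level-order array): [35, 27, 42, 25, 34, None, 48, None, None, 29]
In a BST, the LCA of p=27, q=29 is the first node v on the
root-to-leaf path with p <= v <= q (go left if both < v, right if both > v).
Walk from root:
  at 35: both 27 and 29 < 35, go left
  at 27: 27 <= 27 <= 29, this is the LCA
LCA = 27


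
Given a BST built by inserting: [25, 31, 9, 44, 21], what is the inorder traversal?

Tree insertion order: [25, 31, 9, 44, 21]
Tree (level-order array): [25, 9, 31, None, 21, None, 44]
Inorder traversal: [9, 21, 25, 31, 44]


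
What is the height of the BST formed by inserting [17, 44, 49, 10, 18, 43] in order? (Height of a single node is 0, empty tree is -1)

Insertion order: [17, 44, 49, 10, 18, 43]
Tree (level-order array): [17, 10, 44, None, None, 18, 49, None, 43]
Compute height bottom-up (empty subtree = -1):
  height(10) = 1 + max(-1, -1) = 0
  height(43) = 1 + max(-1, -1) = 0
  height(18) = 1 + max(-1, 0) = 1
  height(49) = 1 + max(-1, -1) = 0
  height(44) = 1 + max(1, 0) = 2
  height(17) = 1 + max(0, 2) = 3
Height = 3


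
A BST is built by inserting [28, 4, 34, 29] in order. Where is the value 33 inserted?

Starting tree (level order): [28, 4, 34, None, None, 29]
Insertion path: 28 -> 34 -> 29
Result: insert 33 as right child of 29
Final tree (level order): [28, 4, 34, None, None, 29, None, None, 33]


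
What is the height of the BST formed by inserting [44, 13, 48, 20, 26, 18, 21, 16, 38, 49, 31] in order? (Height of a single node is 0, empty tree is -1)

Insertion order: [44, 13, 48, 20, 26, 18, 21, 16, 38, 49, 31]
Tree (level-order array): [44, 13, 48, None, 20, None, 49, 18, 26, None, None, 16, None, 21, 38, None, None, None, None, 31]
Compute height bottom-up (empty subtree = -1):
  height(16) = 1 + max(-1, -1) = 0
  height(18) = 1 + max(0, -1) = 1
  height(21) = 1 + max(-1, -1) = 0
  height(31) = 1 + max(-1, -1) = 0
  height(38) = 1 + max(0, -1) = 1
  height(26) = 1 + max(0, 1) = 2
  height(20) = 1 + max(1, 2) = 3
  height(13) = 1 + max(-1, 3) = 4
  height(49) = 1 + max(-1, -1) = 0
  height(48) = 1 + max(-1, 0) = 1
  height(44) = 1 + max(4, 1) = 5
Height = 5


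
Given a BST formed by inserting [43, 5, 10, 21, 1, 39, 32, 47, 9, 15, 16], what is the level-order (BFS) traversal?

Tree insertion order: [43, 5, 10, 21, 1, 39, 32, 47, 9, 15, 16]
Tree (level-order array): [43, 5, 47, 1, 10, None, None, None, None, 9, 21, None, None, 15, 39, None, 16, 32]
BFS from the root, enqueuing left then right child of each popped node:
  queue [43] -> pop 43, enqueue [5, 47], visited so far: [43]
  queue [5, 47] -> pop 5, enqueue [1, 10], visited so far: [43, 5]
  queue [47, 1, 10] -> pop 47, enqueue [none], visited so far: [43, 5, 47]
  queue [1, 10] -> pop 1, enqueue [none], visited so far: [43, 5, 47, 1]
  queue [10] -> pop 10, enqueue [9, 21], visited so far: [43, 5, 47, 1, 10]
  queue [9, 21] -> pop 9, enqueue [none], visited so far: [43, 5, 47, 1, 10, 9]
  queue [21] -> pop 21, enqueue [15, 39], visited so far: [43, 5, 47, 1, 10, 9, 21]
  queue [15, 39] -> pop 15, enqueue [16], visited so far: [43, 5, 47, 1, 10, 9, 21, 15]
  queue [39, 16] -> pop 39, enqueue [32], visited so far: [43, 5, 47, 1, 10, 9, 21, 15, 39]
  queue [16, 32] -> pop 16, enqueue [none], visited so far: [43, 5, 47, 1, 10, 9, 21, 15, 39, 16]
  queue [32] -> pop 32, enqueue [none], visited so far: [43, 5, 47, 1, 10, 9, 21, 15, 39, 16, 32]
Result: [43, 5, 47, 1, 10, 9, 21, 15, 39, 16, 32]


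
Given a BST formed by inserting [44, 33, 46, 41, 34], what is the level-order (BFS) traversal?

Tree insertion order: [44, 33, 46, 41, 34]
Tree (level-order array): [44, 33, 46, None, 41, None, None, 34]
BFS from the root, enqueuing left then right child of each popped node:
  queue [44] -> pop 44, enqueue [33, 46], visited so far: [44]
  queue [33, 46] -> pop 33, enqueue [41], visited so far: [44, 33]
  queue [46, 41] -> pop 46, enqueue [none], visited so far: [44, 33, 46]
  queue [41] -> pop 41, enqueue [34], visited so far: [44, 33, 46, 41]
  queue [34] -> pop 34, enqueue [none], visited so far: [44, 33, 46, 41, 34]
Result: [44, 33, 46, 41, 34]


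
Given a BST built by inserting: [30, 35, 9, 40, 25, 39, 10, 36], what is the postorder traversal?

Tree insertion order: [30, 35, 9, 40, 25, 39, 10, 36]
Tree (level-order array): [30, 9, 35, None, 25, None, 40, 10, None, 39, None, None, None, 36]
Postorder traversal: [10, 25, 9, 36, 39, 40, 35, 30]


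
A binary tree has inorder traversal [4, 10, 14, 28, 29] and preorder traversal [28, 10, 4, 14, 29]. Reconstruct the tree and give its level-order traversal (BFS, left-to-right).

Inorder:  [4, 10, 14, 28, 29]
Preorder: [28, 10, 4, 14, 29]
Algorithm: preorder visits root first, so consume preorder in order;
for each root, split the current inorder slice at that value into
left-subtree inorder and right-subtree inorder, then recurse.
Recursive splits:
  root=28; inorder splits into left=[4, 10, 14], right=[29]
  root=10; inorder splits into left=[4], right=[14]
  root=4; inorder splits into left=[], right=[]
  root=14; inorder splits into left=[], right=[]
  root=29; inorder splits into left=[], right=[]
Reconstructed level-order: [28, 10, 29, 4, 14]


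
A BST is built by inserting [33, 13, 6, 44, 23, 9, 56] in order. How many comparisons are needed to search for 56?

Search path for 56: 33 -> 44 -> 56
Found: True
Comparisons: 3


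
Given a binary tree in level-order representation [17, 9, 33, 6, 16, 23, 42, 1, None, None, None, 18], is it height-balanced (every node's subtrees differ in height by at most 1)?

Tree (level-order array): [17, 9, 33, 6, 16, 23, 42, 1, None, None, None, 18]
Definition: a tree is height-balanced if, at every node, |h(left) - h(right)| <= 1 (empty subtree has height -1).
Bottom-up per-node check:
  node 1: h_left=-1, h_right=-1, diff=0 [OK], height=0
  node 6: h_left=0, h_right=-1, diff=1 [OK], height=1
  node 16: h_left=-1, h_right=-1, diff=0 [OK], height=0
  node 9: h_left=1, h_right=0, diff=1 [OK], height=2
  node 18: h_left=-1, h_right=-1, diff=0 [OK], height=0
  node 23: h_left=0, h_right=-1, diff=1 [OK], height=1
  node 42: h_left=-1, h_right=-1, diff=0 [OK], height=0
  node 33: h_left=1, h_right=0, diff=1 [OK], height=2
  node 17: h_left=2, h_right=2, diff=0 [OK], height=3
All nodes satisfy the balance condition.
Result: Balanced


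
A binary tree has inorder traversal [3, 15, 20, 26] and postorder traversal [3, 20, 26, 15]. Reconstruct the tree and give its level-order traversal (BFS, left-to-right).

Inorder:   [3, 15, 20, 26]
Postorder: [3, 20, 26, 15]
Algorithm: postorder visits root last, so walk postorder right-to-left;
each value is the root of the current inorder slice — split it at that
value, recurse on the right subtree first, then the left.
Recursive splits:
  root=15; inorder splits into left=[3], right=[20, 26]
  root=26; inorder splits into left=[20], right=[]
  root=20; inorder splits into left=[], right=[]
  root=3; inorder splits into left=[], right=[]
Reconstructed level-order: [15, 3, 26, 20]


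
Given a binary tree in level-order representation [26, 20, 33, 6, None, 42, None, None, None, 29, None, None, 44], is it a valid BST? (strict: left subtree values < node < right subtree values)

Level-order array: [26, 20, 33, 6, None, 42, None, None, None, 29, None, None, 44]
Validate using subtree bounds (lo, hi): at each node, require lo < value < hi,
then recurse left with hi=value and right with lo=value.
Preorder trace (stopping at first violation):
  at node 26 with bounds (-inf, +inf): OK
  at node 20 with bounds (-inf, 26): OK
  at node 6 with bounds (-inf, 20): OK
  at node 33 with bounds (26, +inf): OK
  at node 42 with bounds (26, 33): VIOLATION
Node 42 violates its bound: not (26 < 42 < 33).
Result: Not a valid BST


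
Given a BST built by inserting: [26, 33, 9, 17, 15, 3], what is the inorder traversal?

Tree insertion order: [26, 33, 9, 17, 15, 3]
Tree (level-order array): [26, 9, 33, 3, 17, None, None, None, None, 15]
Inorder traversal: [3, 9, 15, 17, 26, 33]


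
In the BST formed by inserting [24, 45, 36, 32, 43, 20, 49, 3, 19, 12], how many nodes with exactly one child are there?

Tree built from: [24, 45, 36, 32, 43, 20, 49, 3, 19, 12]
Tree (level-order array): [24, 20, 45, 3, None, 36, 49, None, 19, 32, 43, None, None, 12]
Rule: These are nodes with exactly 1 non-null child.
Per-node child counts:
  node 24: 2 child(ren)
  node 20: 1 child(ren)
  node 3: 1 child(ren)
  node 19: 1 child(ren)
  node 12: 0 child(ren)
  node 45: 2 child(ren)
  node 36: 2 child(ren)
  node 32: 0 child(ren)
  node 43: 0 child(ren)
  node 49: 0 child(ren)
Matching nodes: [20, 3, 19]
Count of nodes with exactly one child: 3


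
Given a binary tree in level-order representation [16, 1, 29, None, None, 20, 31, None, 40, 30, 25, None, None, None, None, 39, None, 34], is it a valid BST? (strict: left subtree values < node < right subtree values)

Level-order array: [16, 1, 29, None, None, 20, 31, None, 40, 30, 25, None, None, None, None, 39, None, 34]
Validate using subtree bounds (lo, hi): at each node, require lo < value < hi,
then recurse left with hi=value and right with lo=value.
Preorder trace (stopping at first violation):
  at node 16 with bounds (-inf, +inf): OK
  at node 1 with bounds (-inf, 16): OK
  at node 29 with bounds (16, +inf): OK
  at node 20 with bounds (16, 29): OK
  at node 40 with bounds (20, 29): VIOLATION
Node 40 violates its bound: not (20 < 40 < 29).
Result: Not a valid BST


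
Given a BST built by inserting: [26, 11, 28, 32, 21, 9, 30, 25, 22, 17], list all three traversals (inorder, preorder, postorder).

Tree insertion order: [26, 11, 28, 32, 21, 9, 30, 25, 22, 17]
Tree (level-order array): [26, 11, 28, 9, 21, None, 32, None, None, 17, 25, 30, None, None, None, 22]
Inorder (L, root, R): [9, 11, 17, 21, 22, 25, 26, 28, 30, 32]
Preorder (root, L, R): [26, 11, 9, 21, 17, 25, 22, 28, 32, 30]
Postorder (L, R, root): [9, 17, 22, 25, 21, 11, 30, 32, 28, 26]


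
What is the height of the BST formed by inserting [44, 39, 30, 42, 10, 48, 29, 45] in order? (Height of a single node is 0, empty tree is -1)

Insertion order: [44, 39, 30, 42, 10, 48, 29, 45]
Tree (level-order array): [44, 39, 48, 30, 42, 45, None, 10, None, None, None, None, None, None, 29]
Compute height bottom-up (empty subtree = -1):
  height(29) = 1 + max(-1, -1) = 0
  height(10) = 1 + max(-1, 0) = 1
  height(30) = 1 + max(1, -1) = 2
  height(42) = 1 + max(-1, -1) = 0
  height(39) = 1 + max(2, 0) = 3
  height(45) = 1 + max(-1, -1) = 0
  height(48) = 1 + max(0, -1) = 1
  height(44) = 1 + max(3, 1) = 4
Height = 4


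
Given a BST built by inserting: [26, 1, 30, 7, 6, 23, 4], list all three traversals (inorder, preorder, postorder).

Tree insertion order: [26, 1, 30, 7, 6, 23, 4]
Tree (level-order array): [26, 1, 30, None, 7, None, None, 6, 23, 4]
Inorder (L, root, R): [1, 4, 6, 7, 23, 26, 30]
Preorder (root, L, R): [26, 1, 7, 6, 4, 23, 30]
Postorder (L, R, root): [4, 6, 23, 7, 1, 30, 26]


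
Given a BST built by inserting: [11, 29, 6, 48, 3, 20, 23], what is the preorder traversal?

Tree insertion order: [11, 29, 6, 48, 3, 20, 23]
Tree (level-order array): [11, 6, 29, 3, None, 20, 48, None, None, None, 23]
Preorder traversal: [11, 6, 3, 29, 20, 23, 48]


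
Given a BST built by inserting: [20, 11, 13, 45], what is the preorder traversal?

Tree insertion order: [20, 11, 13, 45]
Tree (level-order array): [20, 11, 45, None, 13]
Preorder traversal: [20, 11, 13, 45]


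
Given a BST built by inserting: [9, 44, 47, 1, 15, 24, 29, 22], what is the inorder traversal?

Tree insertion order: [9, 44, 47, 1, 15, 24, 29, 22]
Tree (level-order array): [9, 1, 44, None, None, 15, 47, None, 24, None, None, 22, 29]
Inorder traversal: [1, 9, 15, 22, 24, 29, 44, 47]


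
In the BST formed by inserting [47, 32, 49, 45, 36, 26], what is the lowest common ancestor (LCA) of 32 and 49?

Tree insertion order: [47, 32, 49, 45, 36, 26]
Tree (level-order array): [47, 32, 49, 26, 45, None, None, None, None, 36]
In a BST, the LCA of p=32, q=49 is the first node v on the
root-to-leaf path with p <= v <= q (go left if both < v, right if both > v).
Walk from root:
  at 47: 32 <= 47 <= 49, this is the LCA
LCA = 47


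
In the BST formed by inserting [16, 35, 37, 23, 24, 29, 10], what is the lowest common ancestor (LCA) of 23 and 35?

Tree insertion order: [16, 35, 37, 23, 24, 29, 10]
Tree (level-order array): [16, 10, 35, None, None, 23, 37, None, 24, None, None, None, 29]
In a BST, the LCA of p=23, q=35 is the first node v on the
root-to-leaf path with p <= v <= q (go left if both < v, right if both > v).
Walk from root:
  at 16: both 23 and 35 > 16, go right
  at 35: 23 <= 35 <= 35, this is the LCA
LCA = 35


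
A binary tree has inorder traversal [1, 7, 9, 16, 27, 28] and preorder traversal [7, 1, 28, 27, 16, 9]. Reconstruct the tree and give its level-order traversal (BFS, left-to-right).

Inorder:  [1, 7, 9, 16, 27, 28]
Preorder: [7, 1, 28, 27, 16, 9]
Algorithm: preorder visits root first, so consume preorder in order;
for each root, split the current inorder slice at that value into
left-subtree inorder and right-subtree inorder, then recurse.
Recursive splits:
  root=7; inorder splits into left=[1], right=[9, 16, 27, 28]
  root=1; inorder splits into left=[], right=[]
  root=28; inorder splits into left=[9, 16, 27], right=[]
  root=27; inorder splits into left=[9, 16], right=[]
  root=16; inorder splits into left=[9], right=[]
  root=9; inorder splits into left=[], right=[]
Reconstructed level-order: [7, 1, 28, 27, 16, 9]


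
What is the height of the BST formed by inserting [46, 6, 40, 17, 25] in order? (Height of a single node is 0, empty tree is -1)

Insertion order: [46, 6, 40, 17, 25]
Tree (level-order array): [46, 6, None, None, 40, 17, None, None, 25]
Compute height bottom-up (empty subtree = -1):
  height(25) = 1 + max(-1, -1) = 0
  height(17) = 1 + max(-1, 0) = 1
  height(40) = 1 + max(1, -1) = 2
  height(6) = 1 + max(-1, 2) = 3
  height(46) = 1 + max(3, -1) = 4
Height = 4


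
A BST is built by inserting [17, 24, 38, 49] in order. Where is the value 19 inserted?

Starting tree (level order): [17, None, 24, None, 38, None, 49]
Insertion path: 17 -> 24
Result: insert 19 as left child of 24
Final tree (level order): [17, None, 24, 19, 38, None, None, None, 49]


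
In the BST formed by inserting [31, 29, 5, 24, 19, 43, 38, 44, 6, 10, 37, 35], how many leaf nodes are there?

Tree built from: [31, 29, 5, 24, 19, 43, 38, 44, 6, 10, 37, 35]
Tree (level-order array): [31, 29, 43, 5, None, 38, 44, None, 24, 37, None, None, None, 19, None, 35, None, 6, None, None, None, None, 10]
Rule: A leaf has 0 children.
Per-node child counts:
  node 31: 2 child(ren)
  node 29: 1 child(ren)
  node 5: 1 child(ren)
  node 24: 1 child(ren)
  node 19: 1 child(ren)
  node 6: 1 child(ren)
  node 10: 0 child(ren)
  node 43: 2 child(ren)
  node 38: 1 child(ren)
  node 37: 1 child(ren)
  node 35: 0 child(ren)
  node 44: 0 child(ren)
Matching nodes: [10, 35, 44]
Count of leaf nodes: 3


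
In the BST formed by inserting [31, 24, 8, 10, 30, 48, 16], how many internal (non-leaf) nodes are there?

Tree built from: [31, 24, 8, 10, 30, 48, 16]
Tree (level-order array): [31, 24, 48, 8, 30, None, None, None, 10, None, None, None, 16]
Rule: An internal node has at least one child.
Per-node child counts:
  node 31: 2 child(ren)
  node 24: 2 child(ren)
  node 8: 1 child(ren)
  node 10: 1 child(ren)
  node 16: 0 child(ren)
  node 30: 0 child(ren)
  node 48: 0 child(ren)
Matching nodes: [31, 24, 8, 10]
Count of internal (non-leaf) nodes: 4


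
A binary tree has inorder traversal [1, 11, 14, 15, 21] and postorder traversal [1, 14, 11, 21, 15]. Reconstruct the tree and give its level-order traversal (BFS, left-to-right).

Inorder:   [1, 11, 14, 15, 21]
Postorder: [1, 14, 11, 21, 15]
Algorithm: postorder visits root last, so walk postorder right-to-left;
each value is the root of the current inorder slice — split it at that
value, recurse on the right subtree first, then the left.
Recursive splits:
  root=15; inorder splits into left=[1, 11, 14], right=[21]
  root=21; inorder splits into left=[], right=[]
  root=11; inorder splits into left=[1], right=[14]
  root=14; inorder splits into left=[], right=[]
  root=1; inorder splits into left=[], right=[]
Reconstructed level-order: [15, 11, 21, 1, 14]


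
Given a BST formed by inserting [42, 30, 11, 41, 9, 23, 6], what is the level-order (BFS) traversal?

Tree insertion order: [42, 30, 11, 41, 9, 23, 6]
Tree (level-order array): [42, 30, None, 11, 41, 9, 23, None, None, 6]
BFS from the root, enqueuing left then right child of each popped node:
  queue [42] -> pop 42, enqueue [30], visited so far: [42]
  queue [30] -> pop 30, enqueue [11, 41], visited so far: [42, 30]
  queue [11, 41] -> pop 11, enqueue [9, 23], visited so far: [42, 30, 11]
  queue [41, 9, 23] -> pop 41, enqueue [none], visited so far: [42, 30, 11, 41]
  queue [9, 23] -> pop 9, enqueue [6], visited so far: [42, 30, 11, 41, 9]
  queue [23, 6] -> pop 23, enqueue [none], visited so far: [42, 30, 11, 41, 9, 23]
  queue [6] -> pop 6, enqueue [none], visited so far: [42, 30, 11, 41, 9, 23, 6]
Result: [42, 30, 11, 41, 9, 23, 6]
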